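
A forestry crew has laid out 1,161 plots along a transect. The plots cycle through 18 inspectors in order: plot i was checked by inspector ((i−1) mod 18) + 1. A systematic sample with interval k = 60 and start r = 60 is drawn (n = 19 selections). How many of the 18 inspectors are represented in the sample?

3

Consecutive selections differ by k = 60, so their inspector numbers differ by 60 mod 18 = 6.
gcd(60, 18) = 6, so the sample visits 18/6 = 3 distinct residues mod 18.
Start 60 is inspector 6; the inspectors hit are 6, 12, 18.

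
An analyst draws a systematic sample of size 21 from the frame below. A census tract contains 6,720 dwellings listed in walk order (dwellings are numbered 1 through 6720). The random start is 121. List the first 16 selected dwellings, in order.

121, 441, 761, 1081, 1401, 1721, 2041, 2361, 2681, 3001, 3321, 3641, 3961, 4281, 4601, 4921

k = N/n = 6720/21 = 320
dwelling 1: 121
dwelling 2: 121 + 320 = 441
dwelling 3: 441 + 320 = 761
dwelling 4: 761 + 320 = 1081
dwelling 5: 1081 + 320 = 1401
dwelling 6: 1401 + 320 = 1721
dwelling 7: 1721 + 320 = 2041
dwelling 8: 2041 + 320 = 2361
dwelling 9: 2361 + 320 = 2681
dwelling 10: 2681 + 320 = 3001
dwelling 11: 3001 + 320 = 3321
dwelling 12: 3321 + 320 = 3641
dwelling 13: 3641 + 320 = 3961
dwelling 14: 3961 + 320 = 4281
dwelling 15: 4281 + 320 = 4601
dwelling 16: 4601 + 320 = 4921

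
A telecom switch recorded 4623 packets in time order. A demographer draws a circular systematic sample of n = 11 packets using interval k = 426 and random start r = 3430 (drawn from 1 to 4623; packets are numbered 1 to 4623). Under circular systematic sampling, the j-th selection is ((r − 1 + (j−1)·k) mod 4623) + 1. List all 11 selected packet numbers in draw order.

3430, 3856, 4282, 85, 511, 937, 1363, 1789, 2215, 2641, 3067

Selection 1: 3430
Selection 2: 3430 + 426 = 3856
Selection 3: 3856 + 426 = 4282
Selection 4: 4282 + 426 = 4708 → 4708 − 4623 = 85
Selection 5: 85 + 426 = 511
Selection 6: 511 + 426 = 937
Selection 7: 937 + 426 = 1363
Selection 8: 1363 + 426 = 1789
Selection 9: 1789 + 426 = 2215
Selection 10: 2215 + 426 = 2641
Selection 11: 2641 + 426 = 3067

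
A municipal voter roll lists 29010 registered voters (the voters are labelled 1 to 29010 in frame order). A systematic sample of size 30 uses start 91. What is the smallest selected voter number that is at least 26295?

27167

k = 29010/30 = 967
Steps past start: ⌈(26295 − 91)/967⌉ = ⌈26204/967⌉ = 28
Selected voter: 91 + 28×967 = 27167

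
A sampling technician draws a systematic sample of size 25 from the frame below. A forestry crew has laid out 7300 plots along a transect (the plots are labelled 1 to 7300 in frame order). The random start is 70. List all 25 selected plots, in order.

70, 362, 654, 946, 1238, 1530, 1822, 2114, 2406, 2698, 2990, 3282, 3574, 3866, 4158, 4450, 4742, 5034, 5326, 5618, 5910, 6202, 6494, 6786, 7078

k = N/n = 7300/25 = 292
plot 1: 70
plot 2: 70 + 292 = 362
plot 3: 362 + 292 = 654
plot 4: 654 + 292 = 946
plot 5: 946 + 292 = 1238
plot 6: 1238 + 292 = 1530
plot 7: 1530 + 292 = 1822
plot 8: 1822 + 292 = 2114
plot 9: 2114 + 292 = 2406
plot 10: 2406 + 292 = 2698
plot 11: 2698 + 292 = 2990
plot 12: 2990 + 292 = 3282
plot 13: 3282 + 292 = 3574
plot 14: 3574 + 292 = 3866
plot 15: 3866 + 292 = 4158
plot 16: 4158 + 292 = 4450
plot 17: 4450 + 292 = 4742
plot 18: 4742 + 292 = 5034
plot 19: 5034 + 292 = 5326
plot 20: 5326 + 292 = 5618
plot 21: 5618 + 292 = 5910
plot 22: 5910 + 292 = 6202
plot 23: 6202 + 292 = 6494
plot 24: 6494 + 292 = 6786
plot 25: 6786 + 292 = 7078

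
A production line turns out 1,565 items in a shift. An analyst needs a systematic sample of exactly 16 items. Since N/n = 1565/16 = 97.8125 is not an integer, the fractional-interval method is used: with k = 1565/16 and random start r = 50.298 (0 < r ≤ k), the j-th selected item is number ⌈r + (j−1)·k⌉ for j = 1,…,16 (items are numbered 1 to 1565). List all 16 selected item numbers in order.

j=1: r + 0k = 50.298 → ⌈·⌉ = 51
j=2: r + 1k = 148.1105 → ⌈·⌉ = 149
j=3: r + 2k = 245.923 → ⌈·⌉ = 246
j=4: r + 3k = 343.7355 → ⌈·⌉ = 344
j=5: r + 4k = 441.548 → ⌈·⌉ = 442
j=6: r + 5k = 539.3605 → ⌈·⌉ = 540
j=7: r + 6k = 637.173 → ⌈·⌉ = 638
j=8: r + 7k = 734.9855 → ⌈·⌉ = 735
j=9: r + 8k = 832.798 → ⌈·⌉ = 833
j=10: r + 9k = 930.6105 → ⌈·⌉ = 931
j=11: r + 10k = 1028.423 → ⌈·⌉ = 1029
j=12: r + 11k = 1126.2355 → ⌈·⌉ = 1127
j=13: r + 12k = 1224.048 → ⌈·⌉ = 1225
j=14: r + 13k = 1321.8605 → ⌈·⌉ = 1322
j=15: r + 14k = 1419.673 → ⌈·⌉ = 1420
j=16: r + 15k = 1517.4855 → ⌈·⌉ = 1518

51, 149, 246, 344, 442, 540, 638, 735, 833, 931, 1029, 1127, 1225, 1322, 1420, 1518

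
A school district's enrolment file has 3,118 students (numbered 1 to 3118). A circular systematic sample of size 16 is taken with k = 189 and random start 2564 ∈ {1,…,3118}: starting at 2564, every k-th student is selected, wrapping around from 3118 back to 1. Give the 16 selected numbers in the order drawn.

Selection 1: 2564
Selection 2: 2564 + 189 = 2753
Selection 3: 2753 + 189 = 2942
Selection 4: 2942 + 189 = 3131 → 3131 − 3118 = 13
Selection 5: 13 + 189 = 202
Selection 6: 202 + 189 = 391
Selection 7: 391 + 189 = 580
Selection 8: 580 + 189 = 769
Selection 9: 769 + 189 = 958
Selection 10: 958 + 189 = 1147
Selection 11: 1147 + 189 = 1336
Selection 12: 1336 + 189 = 1525
Selection 13: 1525 + 189 = 1714
Selection 14: 1714 + 189 = 1903
Selection 15: 1903 + 189 = 2092
Selection 16: 2092 + 189 = 2281

2564, 2753, 2942, 13, 202, 391, 580, 769, 958, 1147, 1336, 1525, 1714, 1903, 2092, 2281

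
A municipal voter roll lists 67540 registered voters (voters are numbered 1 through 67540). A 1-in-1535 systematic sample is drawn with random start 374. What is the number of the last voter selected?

66379

k = 1535
44th selection = r + (44−1)·k = 374 + 43×1535 = 374 + 66005 = 66379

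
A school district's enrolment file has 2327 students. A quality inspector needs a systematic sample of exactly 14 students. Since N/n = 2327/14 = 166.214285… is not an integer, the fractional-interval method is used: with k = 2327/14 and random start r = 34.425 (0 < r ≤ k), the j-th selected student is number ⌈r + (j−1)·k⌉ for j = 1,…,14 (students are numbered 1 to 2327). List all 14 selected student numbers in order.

35, 201, 367, 534, 700, 866, 1032, 1198, 1365, 1531, 1697, 1863, 2029, 2196

j=1: r + 0k = 34.425 → ⌈·⌉ = 35
j=2: r + 1k = 200.639285… → ⌈·⌉ = 201
j=3: r + 2k = 366.853571… → ⌈·⌉ = 367
j=4: r + 3k = 533.067857… → ⌈·⌉ = 534
j=5: r + 4k = 699.282142… → ⌈·⌉ = 700
j=6: r + 5k = 865.496428… → ⌈·⌉ = 866
j=7: r + 6k = 1031.710714… → ⌈·⌉ = 1032
j=8: r + 7k = 1197.925 → ⌈·⌉ = 1198
j=9: r + 8k = 1364.139285… → ⌈·⌉ = 1365
j=10: r + 9k = 1530.353571… → ⌈·⌉ = 1531
j=11: r + 10k = 1696.567857… → ⌈·⌉ = 1697
j=12: r + 11k = 1862.782142… → ⌈·⌉ = 1863
j=13: r + 12k = 2028.996428… → ⌈·⌉ = 2029
j=14: r + 13k = 2195.210714… → ⌈·⌉ = 2196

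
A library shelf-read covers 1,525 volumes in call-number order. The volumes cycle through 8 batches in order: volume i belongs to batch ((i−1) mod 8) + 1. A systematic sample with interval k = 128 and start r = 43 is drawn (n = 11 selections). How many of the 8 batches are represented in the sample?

Consecutive selections differ by k = 128, so their batch numbers differ by 128 mod 8 = 0.
gcd(128, 8) = 8, so the sample visits 8/8 = 1 distinct residues mod 8.
Start 43 is batch 3; the batches hit are 3.

1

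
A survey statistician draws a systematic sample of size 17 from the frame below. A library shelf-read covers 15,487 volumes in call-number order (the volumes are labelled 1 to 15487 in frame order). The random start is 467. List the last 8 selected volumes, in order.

8666, 9577, 10488, 11399, 12310, 13221, 14132, 15043

k = N/n = 15487/17 = 911
10th selection = 467 + 9×911 = 8666
11th: 8666 + 911 = 9577
12th: 9577 + 911 = 10488
13th: 10488 + 911 = 11399
14th: 11399 + 911 = 12310
15th: 12310 + 911 = 13221
16th: 13221 + 911 = 14132
17th: 14132 + 911 = 15043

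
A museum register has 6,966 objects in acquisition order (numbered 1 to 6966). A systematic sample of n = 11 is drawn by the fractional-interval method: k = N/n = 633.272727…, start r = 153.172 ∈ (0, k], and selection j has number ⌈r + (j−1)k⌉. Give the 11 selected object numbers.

j=1: r + 0k = 153.172 → ⌈·⌉ = 154
j=2: r + 1k = 786.444727… → ⌈·⌉ = 787
j=3: r + 2k = 1419.717454… → ⌈·⌉ = 1420
j=4: r + 3k = 2052.990181… → ⌈·⌉ = 2053
j=5: r + 4k = 2686.262909… → ⌈·⌉ = 2687
j=6: r + 5k = 3319.535636… → ⌈·⌉ = 3320
j=7: r + 6k = 3952.808363… → ⌈·⌉ = 3953
j=8: r + 7k = 4586.081090… → ⌈·⌉ = 4587
j=9: r + 8k = 5219.353818… → ⌈·⌉ = 5220
j=10: r + 9k = 5852.626545… → ⌈·⌉ = 5853
j=11: r + 10k = 6485.899272… → ⌈·⌉ = 6486

154, 787, 1420, 2053, 2687, 3320, 3953, 4587, 5220, 5853, 6486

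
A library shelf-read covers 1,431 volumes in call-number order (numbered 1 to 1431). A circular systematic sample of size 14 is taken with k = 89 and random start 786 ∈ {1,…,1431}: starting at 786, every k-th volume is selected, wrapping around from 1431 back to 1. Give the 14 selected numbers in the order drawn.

786, 875, 964, 1053, 1142, 1231, 1320, 1409, 67, 156, 245, 334, 423, 512

Selection 1: 786
Selection 2: 786 + 89 = 875
Selection 3: 875 + 89 = 964
Selection 4: 964 + 89 = 1053
Selection 5: 1053 + 89 = 1142
Selection 6: 1142 + 89 = 1231
Selection 7: 1231 + 89 = 1320
Selection 8: 1320 + 89 = 1409
Selection 9: 1409 + 89 = 1498 → 1498 − 1431 = 67
Selection 10: 67 + 89 = 156
Selection 11: 156 + 89 = 245
Selection 12: 245 + 89 = 334
Selection 13: 334 + 89 = 423
Selection 14: 423 + 89 = 512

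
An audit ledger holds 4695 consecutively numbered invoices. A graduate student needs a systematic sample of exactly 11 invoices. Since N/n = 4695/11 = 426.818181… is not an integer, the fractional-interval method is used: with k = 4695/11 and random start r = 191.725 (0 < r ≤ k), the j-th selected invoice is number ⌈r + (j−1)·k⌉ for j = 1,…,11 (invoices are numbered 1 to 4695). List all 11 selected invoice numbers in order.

192, 619, 1046, 1473, 1899, 2326, 2753, 3180, 3607, 4034, 4460

j=1: r + 0k = 191.725 → ⌈·⌉ = 192
j=2: r + 1k = 618.543181… → ⌈·⌉ = 619
j=3: r + 2k = 1045.361363… → ⌈·⌉ = 1046
j=4: r + 3k = 1472.179545… → ⌈·⌉ = 1473
j=5: r + 4k = 1898.997727… → ⌈·⌉ = 1899
j=6: r + 5k = 2325.815909… → ⌈·⌉ = 2326
j=7: r + 6k = 2752.634090… → ⌈·⌉ = 2753
j=8: r + 7k = 3179.452272… → ⌈·⌉ = 3180
j=9: r + 8k = 3606.270454… → ⌈·⌉ = 3607
j=10: r + 9k = 4033.088636… → ⌈·⌉ = 4034
j=11: r + 10k = 4459.906818… → ⌈·⌉ = 4460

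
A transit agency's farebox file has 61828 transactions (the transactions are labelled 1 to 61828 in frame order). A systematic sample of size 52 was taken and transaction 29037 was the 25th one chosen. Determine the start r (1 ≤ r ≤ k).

k = 61828/52 = 1189
r = 29037 − (25−1)×1189 = 29037 − 28536 = 501

501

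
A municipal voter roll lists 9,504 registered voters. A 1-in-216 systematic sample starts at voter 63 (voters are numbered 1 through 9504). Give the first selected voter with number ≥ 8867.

k = 216
Steps past start: ⌈(8867 − 63)/216⌉ = ⌈8804/216⌉ = 41
Selected voter: 63 + 41×216 = 8919

8919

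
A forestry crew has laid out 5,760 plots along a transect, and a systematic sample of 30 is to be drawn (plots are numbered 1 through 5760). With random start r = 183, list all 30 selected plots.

183, 375, 567, 759, 951, 1143, 1335, 1527, 1719, 1911, 2103, 2295, 2487, 2679, 2871, 3063, 3255, 3447, 3639, 3831, 4023, 4215, 4407, 4599, 4791, 4983, 5175, 5367, 5559, 5751

k = N/n = 5760/30 = 192
plot 1: 183
plot 2: 183 + 192 = 375
plot 3: 375 + 192 = 567
plot 4: 567 + 192 = 759
plot 5: 759 + 192 = 951
plot 6: 951 + 192 = 1143
plot 7: 1143 + 192 = 1335
plot 8: 1335 + 192 = 1527
plot 9: 1527 + 192 = 1719
plot 10: 1719 + 192 = 1911
plot 11: 1911 + 192 = 2103
plot 12: 2103 + 192 = 2295
plot 13: 2295 + 192 = 2487
plot 14: 2487 + 192 = 2679
plot 15: 2679 + 192 = 2871
plot 16: 2871 + 192 = 3063
plot 17: 3063 + 192 = 3255
plot 18: 3255 + 192 = 3447
plot 19: 3447 + 192 = 3639
plot 20: 3639 + 192 = 3831
plot 21: 3831 + 192 = 4023
plot 22: 4023 + 192 = 4215
plot 23: 4215 + 192 = 4407
plot 24: 4407 + 192 = 4599
plot 25: 4599 + 192 = 4791
plot 26: 4791 + 192 = 4983
plot 27: 4983 + 192 = 5175
plot 28: 5175 + 192 = 5367
plot 29: 5367 + 192 = 5559
plot 30: 5559 + 192 = 5751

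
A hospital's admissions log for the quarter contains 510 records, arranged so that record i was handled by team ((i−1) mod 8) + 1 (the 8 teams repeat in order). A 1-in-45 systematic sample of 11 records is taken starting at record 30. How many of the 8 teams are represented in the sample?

Consecutive selections differ by k = 45, so their team numbers differ by 45 mod 8 = 5.
gcd(45, 8) = 1, so the sample visits 8/1 = 8 distinct residues mod 8.
Start 30 is team 6; the teams hit are 1, 2, 3, 4, 5, 6, 7, 8.

8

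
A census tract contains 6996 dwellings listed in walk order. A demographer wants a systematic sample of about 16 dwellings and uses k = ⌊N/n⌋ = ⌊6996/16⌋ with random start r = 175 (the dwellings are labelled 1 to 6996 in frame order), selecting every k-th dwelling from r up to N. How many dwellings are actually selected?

k = ⌊6996/16⌋ = 437
Achieved size = ⌊(6996 − 175)/437⌋ + 1 = ⌊6821/437⌋ + 1 = 15 + 1 = 16
(last selection: 175 + 15×437 = 6730 ≤ 6996; next would be 7167 > 6996)

16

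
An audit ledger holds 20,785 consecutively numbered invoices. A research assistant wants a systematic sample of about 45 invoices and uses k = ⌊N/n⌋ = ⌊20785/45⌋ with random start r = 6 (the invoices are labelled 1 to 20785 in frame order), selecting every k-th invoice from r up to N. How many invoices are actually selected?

k = ⌊20785/45⌋ = 461
Achieved size = ⌊(20785 − 6)/461⌋ + 1 = ⌊20779/461⌋ + 1 = 45 + 1 = 46
(last selection: 6 + 45×461 = 20751 ≤ 20785; next would be 21212 > 20785)

46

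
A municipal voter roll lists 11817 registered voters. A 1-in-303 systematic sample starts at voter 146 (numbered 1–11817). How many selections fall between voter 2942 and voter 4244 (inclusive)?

k = 303
First selection ≥ 2942: 146 + ⌈(2942−146)/303⌉·303 = 146 + 10×303 = 3176
Last selection ≤ 4244: 146 + ⌊(4244−146)/303⌋·303 = 146 + 13×303 = 4085
Count = 13 − 10 + 1 = 4

4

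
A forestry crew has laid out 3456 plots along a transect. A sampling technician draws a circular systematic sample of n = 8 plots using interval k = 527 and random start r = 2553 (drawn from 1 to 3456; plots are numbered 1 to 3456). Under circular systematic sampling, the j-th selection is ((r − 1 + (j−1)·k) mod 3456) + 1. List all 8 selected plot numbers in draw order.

Selection 1: 2553
Selection 2: 2553 + 527 = 3080
Selection 3: 3080 + 527 = 3607 → 3607 − 3456 = 151
Selection 4: 151 + 527 = 678
Selection 5: 678 + 527 = 1205
Selection 6: 1205 + 527 = 1732
Selection 7: 1732 + 527 = 2259
Selection 8: 2259 + 527 = 2786

2553, 3080, 151, 678, 1205, 1732, 2259, 2786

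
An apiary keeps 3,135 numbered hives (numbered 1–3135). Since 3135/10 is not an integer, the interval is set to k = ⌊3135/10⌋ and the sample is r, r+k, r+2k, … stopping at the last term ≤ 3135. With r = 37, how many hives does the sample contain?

10

k = ⌊3135/10⌋ = 313
Achieved size = ⌊(3135 − 37)/313⌋ + 1 = ⌊3098/313⌋ + 1 = 9 + 1 = 10
(last selection: 37 + 9×313 = 2854 ≤ 3135; next would be 3167 > 3135)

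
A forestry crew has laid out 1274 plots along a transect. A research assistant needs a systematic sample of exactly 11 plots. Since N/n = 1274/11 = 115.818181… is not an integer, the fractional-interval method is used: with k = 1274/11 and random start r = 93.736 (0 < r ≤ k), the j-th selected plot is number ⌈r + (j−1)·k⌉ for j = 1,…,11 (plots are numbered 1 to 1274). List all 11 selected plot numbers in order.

94, 210, 326, 442, 558, 673, 789, 905, 1021, 1137, 1252

j=1: r + 0k = 93.736 → ⌈·⌉ = 94
j=2: r + 1k = 209.554181… → ⌈·⌉ = 210
j=3: r + 2k = 325.372363… → ⌈·⌉ = 326
j=4: r + 3k = 441.190545… → ⌈·⌉ = 442
j=5: r + 4k = 557.008727… → ⌈·⌉ = 558
j=6: r + 5k = 672.826909… → ⌈·⌉ = 673
j=7: r + 6k = 788.645090… → ⌈·⌉ = 789
j=8: r + 7k = 904.463272… → ⌈·⌉ = 905
j=9: r + 8k = 1020.281454… → ⌈·⌉ = 1021
j=10: r + 9k = 1136.099636… → ⌈·⌉ = 1137
j=11: r + 10k = 1251.917818… → ⌈·⌉ = 1252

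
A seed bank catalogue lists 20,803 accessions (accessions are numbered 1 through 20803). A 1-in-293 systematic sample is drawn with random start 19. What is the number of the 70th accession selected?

20236

k = 293
70th selection = r + (70−1)·k = 19 + 69×293 = 19 + 20217 = 20236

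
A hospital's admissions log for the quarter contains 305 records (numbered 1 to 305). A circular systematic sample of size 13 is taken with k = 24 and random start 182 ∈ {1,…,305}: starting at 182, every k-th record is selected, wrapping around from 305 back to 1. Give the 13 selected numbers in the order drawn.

182, 206, 230, 254, 278, 302, 21, 45, 69, 93, 117, 141, 165

Selection 1: 182
Selection 2: 182 + 24 = 206
Selection 3: 206 + 24 = 230
Selection 4: 230 + 24 = 254
Selection 5: 254 + 24 = 278
Selection 6: 278 + 24 = 302
Selection 7: 302 + 24 = 326 → 326 − 305 = 21
Selection 8: 21 + 24 = 45
Selection 9: 45 + 24 = 69
Selection 10: 69 + 24 = 93
Selection 11: 93 + 24 = 117
Selection 12: 117 + 24 = 141
Selection 13: 141 + 24 = 165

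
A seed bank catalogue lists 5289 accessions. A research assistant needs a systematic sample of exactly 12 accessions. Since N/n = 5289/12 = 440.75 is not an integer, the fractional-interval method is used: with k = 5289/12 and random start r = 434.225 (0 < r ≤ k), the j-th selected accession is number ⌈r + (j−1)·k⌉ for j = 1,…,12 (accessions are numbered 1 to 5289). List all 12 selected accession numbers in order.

435, 875, 1316, 1757, 2198, 2638, 3079, 3520, 3961, 4401, 4842, 5283

j=1: r + 0k = 434.225 → ⌈·⌉ = 435
j=2: r + 1k = 874.975 → ⌈·⌉ = 875
j=3: r + 2k = 1315.725 → ⌈·⌉ = 1316
j=4: r + 3k = 1756.475 → ⌈·⌉ = 1757
j=5: r + 4k = 2197.225 → ⌈·⌉ = 2198
j=6: r + 5k = 2637.975 → ⌈·⌉ = 2638
j=7: r + 6k = 3078.725 → ⌈·⌉ = 3079
j=8: r + 7k = 3519.475 → ⌈·⌉ = 3520
j=9: r + 8k = 3960.225 → ⌈·⌉ = 3961
j=10: r + 9k = 4400.975 → ⌈·⌉ = 4401
j=11: r + 10k = 4841.725 → ⌈·⌉ = 4842
j=12: r + 11k = 5282.475 → ⌈·⌉ = 5283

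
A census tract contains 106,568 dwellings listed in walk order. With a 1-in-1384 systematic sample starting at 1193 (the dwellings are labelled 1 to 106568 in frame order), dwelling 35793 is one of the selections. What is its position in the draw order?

k = 1384
position = (35793 − 1193)/1384 + 1 = 34600/1384 + 1 = 25 + 1 = 26

26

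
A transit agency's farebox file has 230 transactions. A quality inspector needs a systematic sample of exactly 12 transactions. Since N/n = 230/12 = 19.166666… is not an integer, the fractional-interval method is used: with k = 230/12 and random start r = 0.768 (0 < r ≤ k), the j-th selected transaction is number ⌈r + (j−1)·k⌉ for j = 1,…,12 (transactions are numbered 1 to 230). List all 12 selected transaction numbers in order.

1, 20, 40, 59, 78, 97, 116, 135, 155, 174, 193, 212

j=1: r + 0k = 0.768 → ⌈·⌉ = 1
j=2: r + 1k = 19.934666… → ⌈·⌉ = 20
j=3: r + 2k = 39.101333… → ⌈·⌉ = 40
j=4: r + 3k = 58.268 → ⌈·⌉ = 59
j=5: r + 4k = 77.434666… → ⌈·⌉ = 78
j=6: r + 5k = 96.601333… → ⌈·⌉ = 97
j=7: r + 6k = 115.768 → ⌈·⌉ = 116
j=8: r + 7k = 134.934666… → ⌈·⌉ = 135
j=9: r + 8k = 154.101333… → ⌈·⌉ = 155
j=10: r + 9k = 173.268 → ⌈·⌉ = 174
j=11: r + 10k = 192.434666… → ⌈·⌉ = 193
j=12: r + 11k = 211.601333… → ⌈·⌉ = 212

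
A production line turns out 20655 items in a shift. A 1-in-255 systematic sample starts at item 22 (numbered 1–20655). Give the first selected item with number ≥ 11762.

k = 255
Steps past start: ⌈(11762 − 22)/255⌉ = ⌈11740/255⌉ = 47
Selected item: 22 + 47×255 = 12007

12007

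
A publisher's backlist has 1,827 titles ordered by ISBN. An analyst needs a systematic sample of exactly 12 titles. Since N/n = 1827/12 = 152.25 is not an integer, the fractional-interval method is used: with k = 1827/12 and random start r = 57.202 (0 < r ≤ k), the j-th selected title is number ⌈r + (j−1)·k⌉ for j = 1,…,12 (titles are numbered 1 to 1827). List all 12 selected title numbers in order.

j=1: r + 0k = 57.202 → ⌈·⌉ = 58
j=2: r + 1k = 209.452 → ⌈·⌉ = 210
j=3: r + 2k = 361.702 → ⌈·⌉ = 362
j=4: r + 3k = 513.952 → ⌈·⌉ = 514
j=5: r + 4k = 666.202 → ⌈·⌉ = 667
j=6: r + 5k = 818.452 → ⌈·⌉ = 819
j=7: r + 6k = 970.702 → ⌈·⌉ = 971
j=8: r + 7k = 1122.952 → ⌈·⌉ = 1123
j=9: r + 8k = 1275.202 → ⌈·⌉ = 1276
j=10: r + 9k = 1427.452 → ⌈·⌉ = 1428
j=11: r + 10k = 1579.702 → ⌈·⌉ = 1580
j=12: r + 11k = 1731.952 → ⌈·⌉ = 1732

58, 210, 362, 514, 667, 819, 971, 1123, 1276, 1428, 1580, 1732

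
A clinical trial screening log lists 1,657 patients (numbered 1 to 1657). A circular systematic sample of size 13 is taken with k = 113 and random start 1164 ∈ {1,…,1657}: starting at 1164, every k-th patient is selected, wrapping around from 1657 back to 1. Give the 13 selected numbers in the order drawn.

1164, 1277, 1390, 1503, 1616, 72, 185, 298, 411, 524, 637, 750, 863

Selection 1: 1164
Selection 2: 1164 + 113 = 1277
Selection 3: 1277 + 113 = 1390
Selection 4: 1390 + 113 = 1503
Selection 5: 1503 + 113 = 1616
Selection 6: 1616 + 113 = 1729 → 1729 − 1657 = 72
Selection 7: 72 + 113 = 185
Selection 8: 185 + 113 = 298
Selection 9: 298 + 113 = 411
Selection 10: 411 + 113 = 524
Selection 11: 524 + 113 = 637
Selection 12: 637 + 113 = 750
Selection 13: 750 + 113 = 863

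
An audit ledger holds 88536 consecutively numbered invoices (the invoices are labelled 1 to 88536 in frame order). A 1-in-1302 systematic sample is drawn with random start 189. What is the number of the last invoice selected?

k = 1302
68th selection = r + (68−1)·k = 189 + 67×1302 = 189 + 87234 = 87423

87423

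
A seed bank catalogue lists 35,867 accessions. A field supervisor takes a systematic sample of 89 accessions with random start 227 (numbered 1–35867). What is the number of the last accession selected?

35691

k = 35867/89 = 403
89th selection = r + (89−1)·k = 227 + 88×403 = 227 + 35464 = 35691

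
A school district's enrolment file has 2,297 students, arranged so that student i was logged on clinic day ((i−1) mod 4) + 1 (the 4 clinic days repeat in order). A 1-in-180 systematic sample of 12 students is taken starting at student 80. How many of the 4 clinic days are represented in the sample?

1

Consecutive selections differ by k = 180, so their clinic day numbers differ by 180 mod 4 = 0.
gcd(180, 4) = 4, so the sample visits 4/4 = 1 distinct residues mod 4.
Start 80 is clinic day 4; the clinic days hit are 4.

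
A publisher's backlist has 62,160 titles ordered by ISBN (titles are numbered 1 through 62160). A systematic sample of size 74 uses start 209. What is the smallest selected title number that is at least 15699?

k = 62160/74 = 840
Steps past start: ⌈(15699 − 209)/840⌉ = ⌈15490/840⌉ = 19
Selected title: 209 + 19×840 = 16169

16169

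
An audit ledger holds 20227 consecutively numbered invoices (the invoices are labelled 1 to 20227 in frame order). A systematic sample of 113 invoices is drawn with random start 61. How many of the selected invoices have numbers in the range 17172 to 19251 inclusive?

k = 20227/113 = 179
First selection ≥ 17172: 61 + ⌈(17172−61)/179⌉·179 = 61 + 96×179 = 17245
Last selection ≤ 19251: 61 + ⌊(19251−61)/179⌋·179 = 61 + 107×179 = 19214
Count = 107 − 96 + 1 = 12

12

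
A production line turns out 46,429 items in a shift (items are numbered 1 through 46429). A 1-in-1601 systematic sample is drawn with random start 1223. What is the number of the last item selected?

46051

k = 1601
29th selection = r + (29−1)·k = 1223 + 28×1601 = 1223 + 44828 = 46051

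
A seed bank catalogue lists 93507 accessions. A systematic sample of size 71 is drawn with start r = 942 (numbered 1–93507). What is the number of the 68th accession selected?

89181

k = 93507/71 = 1317
68th selection = r + (68−1)·k = 942 + 67×1317 = 942 + 88239 = 89181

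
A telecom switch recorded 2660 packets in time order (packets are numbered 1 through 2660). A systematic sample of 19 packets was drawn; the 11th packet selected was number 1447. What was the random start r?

47

k = 2660/19 = 140
r = 1447 − (11−1)×140 = 1447 − 1400 = 47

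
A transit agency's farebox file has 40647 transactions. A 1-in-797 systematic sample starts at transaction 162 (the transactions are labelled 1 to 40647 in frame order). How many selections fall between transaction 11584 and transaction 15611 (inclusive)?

k = 797
First selection ≥ 11584: 162 + ⌈(11584−162)/797⌉·797 = 162 + 15×797 = 12117
Last selection ≤ 15611: 162 + ⌊(15611−162)/797⌋·797 = 162 + 19×797 = 15305
Count = 19 − 15 + 1 = 5

5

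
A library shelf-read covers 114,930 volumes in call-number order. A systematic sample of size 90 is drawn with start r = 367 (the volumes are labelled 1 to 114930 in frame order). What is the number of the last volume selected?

k = 114930/90 = 1277
90th selection = r + (90−1)·k = 367 + 89×1277 = 367 + 113653 = 114020

114020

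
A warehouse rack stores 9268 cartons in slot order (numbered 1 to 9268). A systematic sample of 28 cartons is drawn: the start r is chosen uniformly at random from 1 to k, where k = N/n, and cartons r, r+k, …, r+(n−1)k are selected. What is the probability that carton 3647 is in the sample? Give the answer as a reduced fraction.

1/331

k = 9268/28 = 331.
Carton 3647 is selected iff r ≡ 3647 (mod 331); exactly one such r in {1,…,331}.
Inclusion probability = 1/331.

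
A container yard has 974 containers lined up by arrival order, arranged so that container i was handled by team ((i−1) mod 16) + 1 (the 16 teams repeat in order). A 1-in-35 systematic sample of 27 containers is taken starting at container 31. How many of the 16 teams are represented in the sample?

Consecutive selections differ by k = 35, so their team numbers differ by 35 mod 16 = 3.
gcd(35, 16) = 1, so the sample visits 16/1 = 16 distinct residues mod 16.
Start 31 is team 15; the teams hit are 1, 2, 3, 4, 5, 6, 7, 8, 9, 10, 11, 12, 13, 14, 15, 16.

16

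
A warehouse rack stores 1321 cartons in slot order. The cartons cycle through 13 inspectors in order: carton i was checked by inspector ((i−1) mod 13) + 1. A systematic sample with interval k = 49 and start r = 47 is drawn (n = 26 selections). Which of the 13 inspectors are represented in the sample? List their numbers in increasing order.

Consecutive selections differ by k = 49, so their inspector numbers differ by 49 mod 13 = 10.
gcd(49, 13) = 1, so the sample visits 13/1 = 13 distinct residues mod 13.
Start 47 is inspector 8; the inspectors hit are 1, 2, 3, 4, 5, 6, 7, 8, 9, 10, 11, 12, 13.

1, 2, 3, 4, 5, 6, 7, 8, 9, 10, 11, 12, 13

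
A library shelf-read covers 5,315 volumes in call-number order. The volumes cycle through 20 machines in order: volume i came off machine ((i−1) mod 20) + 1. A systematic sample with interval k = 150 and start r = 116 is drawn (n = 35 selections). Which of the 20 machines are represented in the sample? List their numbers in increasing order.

Consecutive selections differ by k = 150, so their machine numbers differ by 150 mod 20 = 10.
gcd(150, 20) = 10, so the sample visits 20/10 = 2 distinct residues mod 20.
Start 116 is machine 16; the machines hit are 6, 16.

6, 16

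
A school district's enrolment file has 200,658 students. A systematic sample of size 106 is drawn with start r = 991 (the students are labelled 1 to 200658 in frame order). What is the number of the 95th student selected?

178933

k = 200658/106 = 1893
95th selection = r + (95−1)·k = 991 + 94×1893 = 991 + 177942 = 178933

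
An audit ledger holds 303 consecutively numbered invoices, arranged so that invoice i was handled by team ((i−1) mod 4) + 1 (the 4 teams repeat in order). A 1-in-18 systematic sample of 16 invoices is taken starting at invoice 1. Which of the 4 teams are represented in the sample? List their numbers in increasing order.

1, 3

Consecutive selections differ by k = 18, so their team numbers differ by 18 mod 4 = 2.
gcd(18, 4) = 2, so the sample visits 4/2 = 2 distinct residues mod 4.
Start 1 is team 1; the teams hit are 1, 3.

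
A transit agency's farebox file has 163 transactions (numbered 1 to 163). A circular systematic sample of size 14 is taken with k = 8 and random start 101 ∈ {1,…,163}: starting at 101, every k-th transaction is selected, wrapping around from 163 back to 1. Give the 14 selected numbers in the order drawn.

Selection 1: 101
Selection 2: 101 + 8 = 109
Selection 3: 109 + 8 = 117
Selection 4: 117 + 8 = 125
Selection 5: 125 + 8 = 133
Selection 6: 133 + 8 = 141
Selection 7: 141 + 8 = 149
Selection 8: 149 + 8 = 157
Selection 9: 157 + 8 = 165 → 165 − 163 = 2
Selection 10: 2 + 8 = 10
Selection 11: 10 + 8 = 18
Selection 12: 18 + 8 = 26
Selection 13: 26 + 8 = 34
Selection 14: 34 + 8 = 42

101, 109, 117, 125, 133, 141, 149, 157, 2, 10, 18, 26, 34, 42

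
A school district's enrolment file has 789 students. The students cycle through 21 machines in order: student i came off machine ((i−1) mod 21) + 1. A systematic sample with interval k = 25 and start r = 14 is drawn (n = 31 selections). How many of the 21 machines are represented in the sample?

21

Consecutive selections differ by k = 25, so their machine numbers differ by 25 mod 21 = 4.
gcd(25, 21) = 1, so the sample visits 21/1 = 21 distinct residues mod 21.
Start 14 is machine 14; the machines hit are 1, 2, 3, 4, 5, 6, 7, 8, 9, 10, 11, 12, 13, 14, 15, 16, 17, 18, 19, 20, 21.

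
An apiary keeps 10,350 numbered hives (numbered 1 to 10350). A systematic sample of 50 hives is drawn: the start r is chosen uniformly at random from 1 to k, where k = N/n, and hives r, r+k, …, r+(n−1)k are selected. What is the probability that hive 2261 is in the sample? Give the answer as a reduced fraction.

k = 10350/50 = 207.
Hive 2261 is selected iff r ≡ 2261 (mod 207); exactly one such r in {1,…,207}.
Inclusion probability = 1/207.

1/207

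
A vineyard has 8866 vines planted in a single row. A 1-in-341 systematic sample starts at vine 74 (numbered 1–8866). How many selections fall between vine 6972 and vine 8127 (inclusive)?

3

k = 341
First selection ≥ 6972: 74 + ⌈(6972−74)/341⌉·341 = 74 + 21×341 = 7235
Last selection ≤ 8127: 74 + ⌊(8127−74)/341⌋·341 = 74 + 23×341 = 7917
Count = 23 − 21 + 1 = 3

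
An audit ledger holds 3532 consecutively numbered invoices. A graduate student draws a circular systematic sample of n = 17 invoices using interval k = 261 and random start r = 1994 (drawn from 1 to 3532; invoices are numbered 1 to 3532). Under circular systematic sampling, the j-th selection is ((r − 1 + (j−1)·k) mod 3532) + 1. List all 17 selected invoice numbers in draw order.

1994, 2255, 2516, 2777, 3038, 3299, 28, 289, 550, 811, 1072, 1333, 1594, 1855, 2116, 2377, 2638

Selection 1: 1994
Selection 2: 1994 + 261 = 2255
Selection 3: 2255 + 261 = 2516
Selection 4: 2516 + 261 = 2777
Selection 5: 2777 + 261 = 3038
Selection 6: 3038 + 261 = 3299
Selection 7: 3299 + 261 = 3560 → 3560 − 3532 = 28
Selection 8: 28 + 261 = 289
Selection 9: 289 + 261 = 550
Selection 10: 550 + 261 = 811
Selection 11: 811 + 261 = 1072
Selection 12: 1072 + 261 = 1333
Selection 13: 1333 + 261 = 1594
Selection 14: 1594 + 261 = 1855
Selection 15: 1855 + 261 = 2116
Selection 16: 2116 + 261 = 2377
Selection 17: 2377 + 261 = 2638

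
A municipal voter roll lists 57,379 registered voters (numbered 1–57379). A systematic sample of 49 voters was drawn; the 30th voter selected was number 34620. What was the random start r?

k = 57379/49 = 1171
r = 34620 − (30−1)×1171 = 34620 − 33959 = 661

661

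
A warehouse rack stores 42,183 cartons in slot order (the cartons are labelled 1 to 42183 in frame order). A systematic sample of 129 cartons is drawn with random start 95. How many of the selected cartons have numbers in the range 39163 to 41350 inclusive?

7

k = 42183/129 = 327
First selection ≥ 39163: 95 + ⌈(39163−95)/327⌉·327 = 95 + 120×327 = 39335
Last selection ≤ 41350: 95 + ⌊(41350−95)/327⌋·327 = 95 + 126×327 = 41297
Count = 126 − 120 + 1 = 7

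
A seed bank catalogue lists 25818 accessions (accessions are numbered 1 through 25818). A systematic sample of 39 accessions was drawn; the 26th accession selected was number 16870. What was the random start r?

320

k = 25818/39 = 662
r = 16870 − (26−1)×662 = 16870 − 16550 = 320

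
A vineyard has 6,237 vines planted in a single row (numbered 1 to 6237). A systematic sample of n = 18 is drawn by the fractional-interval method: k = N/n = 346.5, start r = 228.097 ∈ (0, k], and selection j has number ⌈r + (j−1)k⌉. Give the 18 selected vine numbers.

229, 575, 922, 1268, 1615, 1961, 2308, 2654, 3001, 3347, 3694, 4040, 4387, 4733, 5080, 5426, 5773, 6119

j=1: r + 0k = 228.097 → ⌈·⌉ = 229
j=2: r + 1k = 574.597 → ⌈·⌉ = 575
j=3: r + 2k = 921.097 → ⌈·⌉ = 922
j=4: r + 3k = 1267.597 → ⌈·⌉ = 1268
j=5: r + 4k = 1614.097 → ⌈·⌉ = 1615
j=6: r + 5k = 1960.597 → ⌈·⌉ = 1961
j=7: r + 6k = 2307.097 → ⌈·⌉ = 2308
j=8: r + 7k = 2653.597 → ⌈·⌉ = 2654
j=9: r + 8k = 3000.097 → ⌈·⌉ = 3001
j=10: r + 9k = 3346.597 → ⌈·⌉ = 3347
j=11: r + 10k = 3693.097 → ⌈·⌉ = 3694
j=12: r + 11k = 4039.597 → ⌈·⌉ = 4040
j=13: r + 12k = 4386.097 → ⌈·⌉ = 4387
j=14: r + 13k = 4732.597 → ⌈·⌉ = 4733
j=15: r + 14k = 5079.097 → ⌈·⌉ = 5080
j=16: r + 15k = 5425.597 → ⌈·⌉ = 5426
j=17: r + 16k = 5772.097 → ⌈·⌉ = 5773
j=18: r + 17k = 6118.597 → ⌈·⌉ = 6119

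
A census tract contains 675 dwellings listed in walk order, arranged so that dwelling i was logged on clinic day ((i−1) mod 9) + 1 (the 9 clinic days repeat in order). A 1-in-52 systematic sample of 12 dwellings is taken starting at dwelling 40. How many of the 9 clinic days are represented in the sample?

9

Consecutive selections differ by k = 52, so their clinic day numbers differ by 52 mod 9 = 7.
gcd(52, 9) = 1, so the sample visits 9/1 = 9 distinct residues mod 9.
Start 40 is clinic day 4; the clinic days hit are 1, 2, 3, 4, 5, 6, 7, 8, 9.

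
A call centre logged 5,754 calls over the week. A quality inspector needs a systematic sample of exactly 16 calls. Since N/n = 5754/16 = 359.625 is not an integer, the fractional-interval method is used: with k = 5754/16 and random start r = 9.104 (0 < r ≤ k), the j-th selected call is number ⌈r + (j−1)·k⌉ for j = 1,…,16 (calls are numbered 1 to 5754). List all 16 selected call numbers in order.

10, 369, 729, 1088, 1448, 1808, 2167, 2527, 2887, 3246, 3606, 3965, 4325, 4685, 5044, 5404

j=1: r + 0k = 9.104 → ⌈·⌉ = 10
j=2: r + 1k = 368.729 → ⌈·⌉ = 369
j=3: r + 2k = 728.354 → ⌈·⌉ = 729
j=4: r + 3k = 1087.979 → ⌈·⌉ = 1088
j=5: r + 4k = 1447.604 → ⌈·⌉ = 1448
j=6: r + 5k = 1807.229 → ⌈·⌉ = 1808
j=7: r + 6k = 2166.854 → ⌈·⌉ = 2167
j=8: r + 7k = 2526.479 → ⌈·⌉ = 2527
j=9: r + 8k = 2886.104 → ⌈·⌉ = 2887
j=10: r + 9k = 3245.729 → ⌈·⌉ = 3246
j=11: r + 10k = 3605.354 → ⌈·⌉ = 3606
j=12: r + 11k = 3964.979 → ⌈·⌉ = 3965
j=13: r + 12k = 4324.604 → ⌈·⌉ = 4325
j=14: r + 13k = 4684.229 → ⌈·⌉ = 4685
j=15: r + 14k = 5043.854 → ⌈·⌉ = 5044
j=16: r + 15k = 5403.479 → ⌈·⌉ = 5404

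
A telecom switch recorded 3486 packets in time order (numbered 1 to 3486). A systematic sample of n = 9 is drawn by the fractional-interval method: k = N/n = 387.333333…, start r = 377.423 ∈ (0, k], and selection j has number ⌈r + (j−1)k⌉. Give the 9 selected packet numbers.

j=1: r + 0k = 377.423 → ⌈·⌉ = 378
j=2: r + 1k = 764.756333… → ⌈·⌉ = 765
j=3: r + 2k = 1152.089666… → ⌈·⌉ = 1153
j=4: r + 3k = 1539.423 → ⌈·⌉ = 1540
j=5: r + 4k = 1926.756333… → ⌈·⌉ = 1927
j=6: r + 5k = 2314.089666… → ⌈·⌉ = 2315
j=7: r + 6k = 2701.423 → ⌈·⌉ = 2702
j=8: r + 7k = 3088.756333… → ⌈·⌉ = 3089
j=9: r + 8k = 3476.089666… → ⌈·⌉ = 3477

378, 765, 1153, 1540, 1927, 2315, 2702, 3089, 3477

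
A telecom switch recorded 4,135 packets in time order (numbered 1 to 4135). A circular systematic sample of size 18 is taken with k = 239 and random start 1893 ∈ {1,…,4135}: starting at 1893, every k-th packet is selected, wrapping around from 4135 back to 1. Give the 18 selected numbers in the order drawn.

1893, 2132, 2371, 2610, 2849, 3088, 3327, 3566, 3805, 4044, 148, 387, 626, 865, 1104, 1343, 1582, 1821

Selection 1: 1893
Selection 2: 1893 + 239 = 2132
Selection 3: 2132 + 239 = 2371
Selection 4: 2371 + 239 = 2610
Selection 5: 2610 + 239 = 2849
Selection 6: 2849 + 239 = 3088
Selection 7: 3088 + 239 = 3327
Selection 8: 3327 + 239 = 3566
Selection 9: 3566 + 239 = 3805
Selection 10: 3805 + 239 = 4044
Selection 11: 4044 + 239 = 4283 → 4283 − 4135 = 148
Selection 12: 148 + 239 = 387
Selection 13: 387 + 239 = 626
Selection 14: 626 + 239 = 865
Selection 15: 865 + 239 = 1104
Selection 16: 1104 + 239 = 1343
Selection 17: 1343 + 239 = 1582
Selection 18: 1582 + 239 = 1821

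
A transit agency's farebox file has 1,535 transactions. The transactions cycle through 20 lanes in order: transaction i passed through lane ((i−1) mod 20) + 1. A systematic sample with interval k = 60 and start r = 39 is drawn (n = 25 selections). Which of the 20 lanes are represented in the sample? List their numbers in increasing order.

Consecutive selections differ by k = 60, so their lane numbers differ by 60 mod 20 = 0.
gcd(60, 20) = 20, so the sample visits 20/20 = 1 distinct residues mod 20.
Start 39 is lane 19; the lanes hit are 19.

19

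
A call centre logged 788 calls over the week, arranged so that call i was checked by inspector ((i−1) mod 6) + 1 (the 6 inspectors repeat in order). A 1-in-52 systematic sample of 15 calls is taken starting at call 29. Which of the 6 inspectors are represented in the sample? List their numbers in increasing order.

Consecutive selections differ by k = 52, so their inspector numbers differ by 52 mod 6 = 4.
gcd(52, 6) = 2, so the sample visits 6/2 = 3 distinct residues mod 6.
Start 29 is inspector 5; the inspectors hit are 1, 3, 5.

1, 3, 5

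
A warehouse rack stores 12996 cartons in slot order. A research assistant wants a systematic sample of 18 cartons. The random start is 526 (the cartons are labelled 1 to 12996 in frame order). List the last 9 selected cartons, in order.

7024, 7746, 8468, 9190, 9912, 10634, 11356, 12078, 12800

k = N/n = 12996/18 = 722
10th selection = 526 + 9×722 = 7024
11th: 7024 + 722 = 7746
12th: 7746 + 722 = 8468
13th: 8468 + 722 = 9190
14th: 9190 + 722 = 9912
15th: 9912 + 722 = 10634
16th: 10634 + 722 = 11356
17th: 11356 + 722 = 12078
18th: 12078 + 722 = 12800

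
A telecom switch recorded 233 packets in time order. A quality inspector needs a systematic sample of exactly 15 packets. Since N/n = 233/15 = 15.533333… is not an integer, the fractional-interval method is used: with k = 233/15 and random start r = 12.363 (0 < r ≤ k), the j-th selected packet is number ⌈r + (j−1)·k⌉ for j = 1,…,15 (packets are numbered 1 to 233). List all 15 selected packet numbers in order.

j=1: r + 0k = 12.363 → ⌈·⌉ = 13
j=2: r + 1k = 27.896333… → ⌈·⌉ = 28
j=3: r + 2k = 43.429666… → ⌈·⌉ = 44
j=4: r + 3k = 58.963 → ⌈·⌉ = 59
j=5: r + 4k = 74.496333… → ⌈·⌉ = 75
j=6: r + 5k = 90.029666… → ⌈·⌉ = 91
j=7: r + 6k = 105.563 → ⌈·⌉ = 106
j=8: r + 7k = 121.096333… → ⌈·⌉ = 122
j=9: r + 8k = 136.629666… → ⌈·⌉ = 137
j=10: r + 9k = 152.163 → ⌈·⌉ = 153
j=11: r + 10k = 167.696333… → ⌈·⌉ = 168
j=12: r + 11k = 183.229666… → ⌈·⌉ = 184
j=13: r + 12k = 198.763 → ⌈·⌉ = 199
j=14: r + 13k = 214.296333… → ⌈·⌉ = 215
j=15: r + 14k = 229.829666… → ⌈·⌉ = 230

13, 28, 44, 59, 75, 91, 106, 122, 137, 153, 168, 184, 199, 215, 230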